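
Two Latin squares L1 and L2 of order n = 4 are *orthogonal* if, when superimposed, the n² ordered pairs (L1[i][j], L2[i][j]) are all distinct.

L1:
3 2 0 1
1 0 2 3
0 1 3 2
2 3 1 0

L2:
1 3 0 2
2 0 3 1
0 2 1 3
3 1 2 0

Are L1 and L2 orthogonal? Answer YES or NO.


Form the n² = 16 superimposed pairs (L1[i][j], L2[i][j]), row by row (rows and columns indexed from 0):
row 0: (3,1) (2,3) (0,0) (1,2)
row 1: (1,2) (0,0) (2,3) (3,1)
row 2: (0,0) (1,2) (3,1) (2,3)
row 3: (2,3) (3,1) (1,2) (0,0)
Orthogonality requires all 16 pairs distinct.
But the pair (1,2) repeats: cell (0,3) has L1 = 1, L2 = 2, and cell (1,0) has L1 = 1, L2 = 2.
A repeated pair means some other pair never occurs (only 4 distinct pairs out of 16), so the squares are not orthogonal.
Conclusion: NO.

NO


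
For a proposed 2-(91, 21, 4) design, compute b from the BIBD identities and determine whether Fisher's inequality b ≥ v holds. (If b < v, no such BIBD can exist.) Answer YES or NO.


b = λv(v − 1)/(k(k − 1)) = 4·91·90/(21·20) = 32760/420 = 78.
Compare with v = 91: b < v, so Fisher's inequality fails.

NO


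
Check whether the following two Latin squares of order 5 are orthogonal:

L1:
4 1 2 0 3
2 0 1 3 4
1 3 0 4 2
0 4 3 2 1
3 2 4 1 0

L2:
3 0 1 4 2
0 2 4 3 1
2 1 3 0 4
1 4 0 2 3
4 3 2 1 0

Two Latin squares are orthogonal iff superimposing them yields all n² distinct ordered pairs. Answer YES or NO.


Form the n² = 25 superimposed pairs (L1[i][j], L2[i][j]), row by row (rows and columns indexed from 0):
row 0: (4,3) (1,0) (2,1) (0,4) (3,2)
row 1: (2,0) (0,2) (1,4) (3,3) (4,1)
row 2: (1,2) (3,1) (0,3) (4,0) (2,4)
row 3: (0,1) (4,4) (3,0) (2,2) (1,3)
row 4: (3,4) (2,3) (4,2) (1,1) (0,0)
Orthogonality requires all 25 pairs distinct.
Check by first coordinate: for each symbol s of L1, list the L2 entries in the n cells where L1 = s; they must all differ.
  L1 = 0: L2 entries (in reading order) 4, 2, 3, 1, 0 — all 5 distinct ✓
  L1 = 1: L2 entries (in reading order) 0, 4, 2, 3, 1 — all 5 distinct ✓
  L1 = 2: L2 entries (in reading order) 1, 0, 4, 2, 3 — all 5 distinct ✓
  L1 = 3: L2 entries (in reading order) 2, 3, 1, 0, 4 — all 5 distinct ✓
  L1 = 4: L2 entries (in reading order) 3, 1, 0, 4, 2 — all 5 distinct ✓
Every symbol of L1 meets every symbol of L2 exactly once, so all 25 pairs are distinct (25 of 25).
Conclusion: YES.

YES


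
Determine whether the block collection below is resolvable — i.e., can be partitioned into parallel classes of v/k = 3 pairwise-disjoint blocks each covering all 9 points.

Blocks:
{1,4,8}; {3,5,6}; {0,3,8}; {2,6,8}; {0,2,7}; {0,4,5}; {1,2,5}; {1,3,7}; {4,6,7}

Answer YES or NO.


v = 9, block size k = 3, number of blocks = 9.
For resolvability, blocks must partition into parallel classes of size v/k = 3.
Total blocks must therefore be a multiple of 3: 9 = 3·3 + 0 ⇒ divisible ✓.
Greedy packing gives 3 candidate class(es). Each should be a full parallel class (size 3, covers all 9 points).
  Class 1 (3 blocks): {1,4,8}; {3,5,6}; {0,2,7}. Points covered: [0, 1, 2, 3, 4, 5, 6, 7, 8].
  Class 2 (3 blocks): {0,3,8}; {1,2,5}; {4,6,7}. Points covered: [0, 1, 2, 3, 4, 5, 6, 7, 8].
  Class 3 (3 blocks): {2,6,8}; {0,4,5}; {1,3,7}. Points covered: [0, 1, 2, 3, 4, 5, 6, 7, 8].
All classes full (size 3)? YES. All classes cover every point? YES.
Resolvable? YES.

YES


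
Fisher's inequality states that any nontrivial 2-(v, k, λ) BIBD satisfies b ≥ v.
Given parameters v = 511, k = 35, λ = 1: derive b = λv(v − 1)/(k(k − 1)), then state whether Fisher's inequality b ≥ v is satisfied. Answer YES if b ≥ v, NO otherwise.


b = λv(v − 1)/(k(k − 1)) = 1·511·510/(35·34) = 260610/1190 = 219.
Compare with v = 511: b < v, so Fisher's inequality fails.

NO


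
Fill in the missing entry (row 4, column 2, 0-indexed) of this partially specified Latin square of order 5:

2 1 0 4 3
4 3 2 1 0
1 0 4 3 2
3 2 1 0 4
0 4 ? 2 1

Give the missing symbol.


Row 4 contains symbols [0, 1, 2, 4] — missing [3].
Column 2 contains symbols [0, 1, 2, 4] — missing [3].
The missing symbol must appear in both missing sets; intersection = [3].
Therefore the hidden value is 3.

Missing value = 3.


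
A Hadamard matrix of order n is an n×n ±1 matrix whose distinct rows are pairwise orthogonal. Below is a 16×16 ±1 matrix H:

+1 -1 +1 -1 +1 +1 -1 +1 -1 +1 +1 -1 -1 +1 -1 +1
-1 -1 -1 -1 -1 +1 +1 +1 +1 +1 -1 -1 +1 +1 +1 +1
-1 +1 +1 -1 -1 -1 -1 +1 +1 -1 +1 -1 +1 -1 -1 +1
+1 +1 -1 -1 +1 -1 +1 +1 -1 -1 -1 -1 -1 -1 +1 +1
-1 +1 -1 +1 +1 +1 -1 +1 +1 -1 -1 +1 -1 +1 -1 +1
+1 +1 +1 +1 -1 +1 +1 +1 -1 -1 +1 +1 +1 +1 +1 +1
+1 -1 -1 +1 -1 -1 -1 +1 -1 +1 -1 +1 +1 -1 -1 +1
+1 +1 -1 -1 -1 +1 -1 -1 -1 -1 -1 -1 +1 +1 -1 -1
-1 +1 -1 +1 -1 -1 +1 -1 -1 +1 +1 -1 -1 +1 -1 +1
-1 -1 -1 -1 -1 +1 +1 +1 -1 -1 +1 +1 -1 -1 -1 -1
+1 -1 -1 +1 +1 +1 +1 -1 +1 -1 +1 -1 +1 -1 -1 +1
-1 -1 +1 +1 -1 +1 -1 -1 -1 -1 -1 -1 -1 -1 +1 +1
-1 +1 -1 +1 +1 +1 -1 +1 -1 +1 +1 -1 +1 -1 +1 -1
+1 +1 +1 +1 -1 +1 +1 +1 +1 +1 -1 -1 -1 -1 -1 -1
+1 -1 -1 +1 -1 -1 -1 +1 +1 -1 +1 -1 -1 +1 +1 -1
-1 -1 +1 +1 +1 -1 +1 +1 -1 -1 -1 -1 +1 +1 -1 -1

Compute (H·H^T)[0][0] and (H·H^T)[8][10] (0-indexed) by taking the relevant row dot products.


Row 0 of H: [1, -1, 1, -1, 1, 1, -1, 1, -1, 1, 1, -1, -1, 1, -1, 1].
Row 8 of H: [-1, 1, -1, 1, -1, -1, 1, -1, -1, 1, 1, -1, -1, 1, -1, 1].
Row 10 of H: [1, -1, -1, 1, 1, 1, 1, -1, 1, -1, 1, -1, 1, -1, -1, 1].
(H·H^T)[0][0] = Σ_j H[0][j]·H[0][j] = (1)² + (-1)² + (1)² + (-1)² + (1)² + (1)² + (-1)² + (1)² + (-1)² + (1)² + (1)² + (-1)² + (-1)² + (1)² + (-1)² + (1)² = 1 + 1 + 1 + 1 + 1 + 1 + 1 + 1 + 1 + 1 + 1 + 1 + 1 + 1 + 1 + 1 = 16.
(H·H^T)[8][10] = Σ_j H[8][j]·H[10][j] = (-1)·(1) + (1)·(-1) + (-1)·(-1) + (1)·(1) + (-1)·(1) + (-1)·(1) + (1)·(1) + (-1)·(-1) + (-1)·(1) + (1)·(-1) + (1)·(1) + (-1)·(-1) + (-1)·(1) + (1)·(-1) + (-1)·(-1) + (1)·(1) = -1 + -1 + 1 + 1 + -1 + -1 + 1 + 1 + -1 + -1 + 1 + 1 + -1 + -1 + 1 + 1 = 0.
So rows 8 and 10 are orthogonal; the diagonal entry equals n = 16.

(0,0) entry = 16; (8,10) entry = 0.


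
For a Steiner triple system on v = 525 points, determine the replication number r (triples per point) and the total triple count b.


An STS(v) is a 2-(v, 3, 1) BIBD: block size k = 3, λ = 1.
Replication: r(k − 1) = λ(v − 1) ⇒ r·2 = 525 − 1 = 524 ⇒ r = 262.
Block count: bk = vr ⇒ b·3 = 525·262 = 137550 ⇒ b = 45850.

r = 262, b = 45850.


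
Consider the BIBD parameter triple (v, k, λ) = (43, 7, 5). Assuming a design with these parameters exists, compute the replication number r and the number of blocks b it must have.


Any 2-(v, k, λ) BIBD satisfies two necessary conditions:
  (i)  Each point sits in r blocks, and counting incidences through any fixed point gives r(k − 1) = λ(v − 1), so r = λ(v − 1)/(k − 1).
  (ii) Total incidences bk = vr, so b = vr/k.
Step 1: r = λ(v − 1)/(k − 1) = 5·(43 − 1)/(7 − 1) = 5·42/6 = 210/6 = 35.
Step 2: b = vr/k = 43·35/7 = 1505/7 = 215.
Check integrality: r = 35 ∈ Z ✓, b = 215 ∈ Z ✓.
(These identities are necessary conditions: they determine r and b for any design with these parameters, but do not by themselves prove that one exists.)

r = 35, b = 215.


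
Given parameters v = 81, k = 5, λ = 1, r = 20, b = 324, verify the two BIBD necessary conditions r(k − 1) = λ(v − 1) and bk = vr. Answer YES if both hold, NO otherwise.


Condition (i): r(k − 1) = 20·4 = 80; λ(v − 1) = 1·80 = 80. Match? YES.
Condition (ii): bk = 324·5 = 1620; vr = 81·20 = 1620. Match? YES.
Both conditions hold? YES.

YES


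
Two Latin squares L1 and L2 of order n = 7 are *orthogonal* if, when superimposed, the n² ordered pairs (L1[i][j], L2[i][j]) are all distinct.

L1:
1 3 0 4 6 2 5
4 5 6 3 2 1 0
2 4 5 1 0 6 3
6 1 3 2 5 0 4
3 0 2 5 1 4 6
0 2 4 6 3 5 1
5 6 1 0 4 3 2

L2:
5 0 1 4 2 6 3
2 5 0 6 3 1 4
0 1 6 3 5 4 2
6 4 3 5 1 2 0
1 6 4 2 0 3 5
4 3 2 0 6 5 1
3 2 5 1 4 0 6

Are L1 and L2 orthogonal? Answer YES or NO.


Form the n² = 49 superimposed pairs (L1[i][j], L2[i][j]), row by row (rows and columns indexed from 0):
row 0: (1,5) (3,0) (0,1) (4,4) (6,2) (2,6) (5,3)
row 1: (4,2) (5,5) (6,0) (3,6) (2,3) (1,1) (0,4)
row 2: (2,0) (4,1) (5,6) (1,3) (0,5) (6,4) (3,2)
row 3: (6,6) (1,4) (3,3) (2,5) (5,1) (0,2) (4,0)
row 4: (3,1) (0,6) (2,4) (5,2) (1,0) (4,3) (6,5)
row 5: (0,4) (2,3) (4,2) (6,0) (3,6) (5,5) (1,1)
row 6: (5,3) (6,2) (1,5) (0,1) (4,4) (3,0) (2,6)
Orthogonality requires all 49 pairs distinct.
But the pair (0,4) repeats: cell (1,6) has L1 = 0, L2 = 4, and cell (5,0) has L1 = 0, L2 = 4.
A repeated pair means some other pair never occurs (only 35 distinct pairs out of 49), so the squares are not orthogonal.
Conclusion: NO.

NO


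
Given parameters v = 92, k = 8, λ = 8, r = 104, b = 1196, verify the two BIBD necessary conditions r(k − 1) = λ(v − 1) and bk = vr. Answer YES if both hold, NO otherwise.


Condition (i): r(k − 1) = 104·7 = 728; λ(v − 1) = 8·91 = 728. Match? YES.
Condition (ii): bk = 1196·8 = 9568; vr = 92·104 = 9568. Match? YES.
Both conditions hold? YES.

YES


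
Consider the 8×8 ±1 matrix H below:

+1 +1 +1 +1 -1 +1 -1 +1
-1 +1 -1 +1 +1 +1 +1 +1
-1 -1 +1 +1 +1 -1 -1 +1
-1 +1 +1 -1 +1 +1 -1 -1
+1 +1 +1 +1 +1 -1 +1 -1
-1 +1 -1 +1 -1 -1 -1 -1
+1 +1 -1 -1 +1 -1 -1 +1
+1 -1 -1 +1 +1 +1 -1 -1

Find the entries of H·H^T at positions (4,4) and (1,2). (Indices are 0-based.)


Row 1 of H: [-1, 1, -1, 1, 1, 1, 1, 1].
Row 2 of H: [-1, -1, 1, 1, 1, -1, -1, 1].
Row 4 of H: [1, 1, 1, 1, 1, -1, 1, -1].
(H·H^T)[4][4] = Σ_j H[4][j]·H[4][j] = (1)² + (1)² + (1)² + (1)² + (1)² + (-1)² + (1)² + (-1)² = 1 + 1 + 1 + 1 + 1 + 1 + 1 + 1 = 8.
(H·H^T)[1][2] = Σ_j H[1][j]·H[2][j] = (-1)·(-1) + (1)·(-1) + (-1)·(1) + (1)·(1) + (1)·(1) + (1)·(-1) + (1)·(-1) + (1)·(1) = 1 + -1 + -1 + 1 + 1 + -1 + -1 + 1 = 0.
So rows 1 and 2 are orthogonal; the diagonal entry equals n = 8.

(4,4) entry = 8; (1,2) entry = 0.


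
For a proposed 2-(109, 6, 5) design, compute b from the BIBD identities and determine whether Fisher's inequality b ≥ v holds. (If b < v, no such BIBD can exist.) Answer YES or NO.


b = λv(v − 1)/(k(k − 1)) = 5·109·108/(6·5) = 58860/30 = 1962.
Compare with v = 109: b ≥ v, so Fisher's inequality holds.

YES


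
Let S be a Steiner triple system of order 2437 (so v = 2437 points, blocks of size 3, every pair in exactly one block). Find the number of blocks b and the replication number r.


An STS(v) is a 2-(v, 3, 1) BIBD: block size k = 3, λ = 1.
Replication: r(k − 1) = λ(v − 1) ⇒ r·2 = 2437 − 1 = 2436 ⇒ r = 1218.
Block count: bk = vr ⇒ b·3 = 2437·1218 = 2968266 ⇒ b = 989422.

r = 1218, b = 989422.


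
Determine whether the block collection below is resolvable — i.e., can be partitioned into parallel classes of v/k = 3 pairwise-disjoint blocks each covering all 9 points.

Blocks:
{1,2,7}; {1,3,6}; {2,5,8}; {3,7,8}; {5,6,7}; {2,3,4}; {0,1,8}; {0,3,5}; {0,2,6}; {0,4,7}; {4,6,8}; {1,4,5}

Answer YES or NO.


v = 9, block size k = 3, number of blocks = 12.
For resolvability, blocks must partition into parallel classes of size v/k = 3.
Total blocks must therefore be a multiple of 3: 12 = 3·4 + 0 ⇒ divisible ✓.
Greedy packing gives 4 candidate class(es). Each should be a full parallel class (size 3, covers all 9 points).
  Class 1 (3 blocks): {1,2,7}; {0,3,5}; {4,6,8}. Points covered: [0, 1, 2, 3, 4, 5, 6, 7, 8].
  Class 2 (3 blocks): {1,3,6}; {2,5,8}; {0,4,7}. Points covered: [0, 1, 2, 3, 4, 5, 6, 7, 8].
  Class 3 (3 blocks): {3,7,8}; {0,2,6}; {1,4,5}. Points covered: [0, 1, 2, 3, 4, 5, 6, 7, 8].
  Class 4 (3 blocks): {5,6,7}; {2,3,4}; {0,1,8}. Points covered: [0, 1, 2, 3, 4, 5, 6, 7, 8].
All classes full (size 3)? YES. All classes cover every point? YES.
Resolvable? YES.

YES


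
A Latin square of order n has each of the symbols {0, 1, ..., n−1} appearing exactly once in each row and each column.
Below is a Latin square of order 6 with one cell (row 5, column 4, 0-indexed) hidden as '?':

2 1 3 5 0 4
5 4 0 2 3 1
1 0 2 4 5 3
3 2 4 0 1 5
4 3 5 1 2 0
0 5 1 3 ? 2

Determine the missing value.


Row 5 contains symbols [0, 1, 2, 3, 5] — missing [4].
Column 4 contains symbols [0, 1, 2, 3, 5] — missing [4].
The missing symbol must appear in both missing sets; intersection = [4].
Therefore the hidden value is 4.

Missing value = 4.


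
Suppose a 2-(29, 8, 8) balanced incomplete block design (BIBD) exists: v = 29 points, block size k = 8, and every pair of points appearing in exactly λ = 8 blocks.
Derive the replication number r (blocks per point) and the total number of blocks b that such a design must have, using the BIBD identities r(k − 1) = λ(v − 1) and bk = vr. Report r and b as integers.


Any 2-(v, k, λ) BIBD satisfies two necessary conditions:
  (i)  Each point sits in r blocks, and counting incidences through any fixed point gives r(k − 1) = λ(v − 1), so r = λ(v − 1)/(k − 1).
  (ii) Total incidences bk = vr, so b = vr/k.
Step 1: r = λ(v − 1)/(k − 1) = 8·(29 − 1)/(8 − 1) = 8·28/7 = 224/7 = 32.
Step 2: b = vr/k = 29·32/8 = 928/8 = 116.
Check integrality: r = 32 ∈ Z ✓, b = 116 ∈ Z ✓.
(These identities are necessary conditions: they determine r and b for any design with these parameters, but do not by themselves prove that one exists.)

r = 32, b = 116.


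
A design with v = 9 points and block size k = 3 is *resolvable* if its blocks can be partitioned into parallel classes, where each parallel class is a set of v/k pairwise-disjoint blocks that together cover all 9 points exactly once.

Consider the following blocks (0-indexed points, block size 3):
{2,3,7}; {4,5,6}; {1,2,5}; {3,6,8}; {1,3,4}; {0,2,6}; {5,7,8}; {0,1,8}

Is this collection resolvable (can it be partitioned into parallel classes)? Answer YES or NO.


v = 9, block size k = 3, number of blocks = 8.
For resolvability, blocks must partition into parallel classes of size v/k = 3.
Total blocks must therefore be a multiple of 3: 8 = 3·2 + 2 ⇒ not divisible ✗.
Resolvable? NO.

NO


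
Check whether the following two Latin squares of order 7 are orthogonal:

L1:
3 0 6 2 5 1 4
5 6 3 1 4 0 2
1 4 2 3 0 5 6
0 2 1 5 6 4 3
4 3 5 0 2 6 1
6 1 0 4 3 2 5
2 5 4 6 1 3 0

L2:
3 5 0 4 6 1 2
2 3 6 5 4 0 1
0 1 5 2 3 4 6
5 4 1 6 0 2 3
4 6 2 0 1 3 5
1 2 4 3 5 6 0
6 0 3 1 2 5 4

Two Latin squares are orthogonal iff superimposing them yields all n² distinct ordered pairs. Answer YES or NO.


Form the n² = 49 superimposed pairs (L1[i][j], L2[i][j]), row by row (rows and columns indexed from 0):
row 0: (3,3) (0,5) (6,0) (2,4) (5,6) (1,1) (4,2)
row 1: (5,2) (6,3) (3,6) (1,5) (4,4) (0,0) (2,1)
row 2: (1,0) (4,1) (2,5) (3,2) (0,3) (5,4) (6,6)
row 3: (0,5) (2,4) (1,1) (5,6) (6,0) (4,2) (3,3)
row 4: (4,4) (3,6) (5,2) (0,0) (2,1) (6,3) (1,5)
row 5: (6,1) (1,2) (0,4) (4,3) (3,5) (2,6) (5,0)
row 6: (2,6) (5,0) (4,3) (6,1) (1,2) (3,5) (0,4)
Orthogonality requires all 49 pairs distinct.
But the pair (0,5) repeats: cell (0,1) has L1 = 0, L2 = 5, and cell (3,0) has L1 = 0, L2 = 5.
A repeated pair means some other pair never occurs (only 28 distinct pairs out of 49), so the squares are not orthogonal.
Conclusion: NO.

NO


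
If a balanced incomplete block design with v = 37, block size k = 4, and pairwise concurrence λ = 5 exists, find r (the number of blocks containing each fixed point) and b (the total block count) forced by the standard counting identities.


Any 2-(v, k, λ) BIBD satisfies two necessary conditions:
  (i)  Each point sits in r blocks, and counting incidences through any fixed point gives r(k − 1) = λ(v − 1), so r = λ(v − 1)/(k − 1).
  (ii) Total incidences bk = vr, so b = vr/k.
Step 1: r = λ(v − 1)/(k − 1) = 5·(37 − 1)/(4 − 1) = 5·36/3 = 180/3 = 60.
Step 2: b = vr/k = 37·60/4 = 2220/4 = 555.
Check integrality: r = 60 ∈ Z ✓, b = 555 ∈ Z ✓.
(These identities are necessary conditions: they determine r and b for any design with these parameters, but do not by themselves prove that one exists.)

r = 60, b = 555.


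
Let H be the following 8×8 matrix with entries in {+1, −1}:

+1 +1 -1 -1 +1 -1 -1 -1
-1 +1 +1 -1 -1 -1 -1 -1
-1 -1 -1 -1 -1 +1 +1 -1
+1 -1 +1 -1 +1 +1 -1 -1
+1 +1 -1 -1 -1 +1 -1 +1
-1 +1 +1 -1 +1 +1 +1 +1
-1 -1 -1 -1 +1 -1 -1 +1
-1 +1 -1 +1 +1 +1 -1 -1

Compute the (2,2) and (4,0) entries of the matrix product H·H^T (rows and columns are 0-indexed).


Row 0 of H: [1, 1, -1, -1, 1, -1, -1, -1].
Row 2 of H: [-1, -1, -1, -1, -1, 1, 1, -1].
Row 4 of H: [1, 1, -1, -1, -1, 1, -1, 1].
(H·H^T)[2][2] = Σ_j H[2][j]·H[2][j] = (-1)² + (-1)² + (-1)² + (-1)² + (-1)² + (1)² + (1)² + (-1)² = 1 + 1 + 1 + 1 + 1 + 1 + 1 + 1 = 8.
(H·H^T)[4][0] = Σ_j H[4][j]·H[0][j] = (1)·(1) + (1)·(1) + (-1)·(-1) + (-1)·(-1) + (-1)·(1) + (1)·(-1) + (-1)·(-1) + (1)·(-1) = 1 + 1 + 1 + 1 + -1 + -1 + 1 + -1 = 2.
Rows 4 and 0 are not orthogonal (dot product = 2 ≠ 0), so H is not a Hadamard matrix.

(2,2) entry = 8; (4,0) entry = 2.


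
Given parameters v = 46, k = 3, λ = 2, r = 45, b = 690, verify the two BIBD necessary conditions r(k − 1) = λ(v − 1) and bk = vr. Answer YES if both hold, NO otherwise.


Condition (i): r(k − 1) = 45·2 = 90; λ(v − 1) = 2·45 = 90. Match? YES.
Condition (ii): bk = 690·3 = 2070; vr = 46·45 = 2070. Match? YES.
Both conditions hold? YES.

YES


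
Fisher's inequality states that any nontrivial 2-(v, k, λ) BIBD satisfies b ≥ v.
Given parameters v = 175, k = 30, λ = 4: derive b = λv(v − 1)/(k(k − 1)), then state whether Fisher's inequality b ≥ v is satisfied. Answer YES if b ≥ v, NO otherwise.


b = λv(v − 1)/(k(k − 1)) = 4·175·174/(30·29) = 121800/870 = 140.
Compare with v = 175: b < v, so Fisher's inequality fails.

NO


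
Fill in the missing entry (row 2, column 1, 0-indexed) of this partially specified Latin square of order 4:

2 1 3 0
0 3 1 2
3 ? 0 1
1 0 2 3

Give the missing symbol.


Row 2 contains symbols [0, 1, 3] — missing [2].
Column 1 contains symbols [0, 1, 3] — missing [2].
The missing symbol must appear in both missing sets; intersection = [2].
Therefore the hidden value is 2.

Missing value = 2.


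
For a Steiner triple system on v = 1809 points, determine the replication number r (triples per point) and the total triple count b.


An STS(v) is a 2-(v, 3, 1) BIBD: block size k = 3, λ = 1.
Replication: r(k − 1) = λ(v − 1) ⇒ r·2 = 1809 − 1 = 1808 ⇒ r = 904.
Block count: b = v(v − 1)/6 = 1809·1808/6 = 3270672/6 = 545112.
(Check via bk = vr: 545112·3 = 1635336 = 1809·904 = 1635336 ✓.)

r = 904, b = 545112.


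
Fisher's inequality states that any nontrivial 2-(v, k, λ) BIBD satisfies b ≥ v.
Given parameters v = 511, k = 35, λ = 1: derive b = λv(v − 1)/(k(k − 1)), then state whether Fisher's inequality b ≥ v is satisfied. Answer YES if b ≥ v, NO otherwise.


b = λv(v − 1)/(k(k − 1)) = 1·511·510/(35·34) = 260610/1190 = 219.
Compare with v = 511: b < v, so Fisher's inequality fails.

NO


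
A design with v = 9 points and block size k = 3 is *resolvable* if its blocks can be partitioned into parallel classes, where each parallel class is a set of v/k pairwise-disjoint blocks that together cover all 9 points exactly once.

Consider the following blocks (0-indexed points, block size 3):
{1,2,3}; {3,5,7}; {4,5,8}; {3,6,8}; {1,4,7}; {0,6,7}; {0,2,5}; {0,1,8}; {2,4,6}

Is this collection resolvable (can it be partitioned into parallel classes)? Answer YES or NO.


v = 9, block size k = 3, number of blocks = 9.
For resolvability, blocks must partition into parallel classes of size v/k = 3.
Total blocks must therefore be a multiple of 3: 9 = 3·3 + 0 ⇒ divisible ✓.
Greedy packing gives 3 candidate class(es). Each should be a full parallel class (size 3, covers all 9 points).
  Class 1 (3 blocks): {1,2,3}; {4,5,8}; {0,6,7}. Points covered: [0, 1, 2, 3, 4, 5, 6, 7, 8].
  Class 2 (3 blocks): {3,5,7}; {0,1,8}; {2,4,6}. Points covered: [0, 1, 2, 3, 4, 5, 6, 7, 8].
  Class 3 (3 blocks): {3,6,8}; {1,4,7}; {0,2,5}. Points covered: [0, 1, 2, 3, 4, 5, 6, 7, 8].
All classes full (size 3)? YES. All classes cover every point? YES.
Resolvable? YES.

YES


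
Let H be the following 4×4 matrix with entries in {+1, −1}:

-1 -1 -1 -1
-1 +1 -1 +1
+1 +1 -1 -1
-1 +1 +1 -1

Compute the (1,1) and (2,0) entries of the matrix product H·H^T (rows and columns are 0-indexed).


Row 0 of H: [-1, -1, -1, -1].
Row 1 of H: [-1, 1, -1, 1].
Row 2 of H: [1, 1, -1, -1].
(H·H^T)[1][1] = Σ_j H[1][j]·H[1][j] = (-1)² + (1)² + (-1)² + (1)² = 1 + 1 + 1 + 1 = 4.
(H·H^T)[2][0] = Σ_j H[2][j]·H[0][j] = (1)·(-1) + (1)·(-1) + (-1)·(-1) + (-1)·(-1) = -1 + -1 + 1 + 1 = 0.
So rows 2 and 0 are orthogonal; the diagonal entry equals n = 4.

(1,1) entry = 4; (2,0) entry = 0.


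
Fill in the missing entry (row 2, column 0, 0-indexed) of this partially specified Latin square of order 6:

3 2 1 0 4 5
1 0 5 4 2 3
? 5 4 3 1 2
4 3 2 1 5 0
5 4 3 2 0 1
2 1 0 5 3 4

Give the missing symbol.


Row 2 contains symbols [1, 2, 3, 4, 5] — missing [0].
Column 0 contains symbols [1, 2, 3, 4, 5] — missing [0].
The missing symbol must appear in both missing sets; intersection = [0].
Therefore the hidden value is 0.

Missing value = 0.


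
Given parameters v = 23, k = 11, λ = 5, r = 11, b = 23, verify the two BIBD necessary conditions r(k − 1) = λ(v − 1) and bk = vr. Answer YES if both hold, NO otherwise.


Condition (i): r(k − 1) = 11·10 = 110; λ(v − 1) = 5·22 = 110. Match? YES.
Condition (ii): bk = 23·11 = 253; vr = 23·11 = 253. Match? YES.
Both conditions hold? YES.

YES


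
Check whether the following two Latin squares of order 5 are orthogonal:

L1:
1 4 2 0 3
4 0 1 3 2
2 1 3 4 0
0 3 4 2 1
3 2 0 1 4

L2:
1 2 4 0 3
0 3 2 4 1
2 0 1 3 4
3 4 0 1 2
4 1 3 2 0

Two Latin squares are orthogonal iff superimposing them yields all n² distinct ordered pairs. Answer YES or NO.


Form the n² = 25 superimposed pairs (L1[i][j], L2[i][j]), row by row (rows and columns indexed from 0):
row 0: (1,1) (4,2) (2,4) (0,0) (3,3)
row 1: (4,0) (0,3) (1,2) (3,4) (2,1)
row 2: (2,2) (1,0) (3,1) (4,3) (0,4)
row 3: (0,3) (3,4) (4,0) (2,1) (1,2)
row 4: (3,4) (2,1) (0,3) (1,2) (4,0)
Orthogonality requires all 25 pairs distinct.
But the pair (0,3) repeats: cell (1,1) has L1 = 0, L2 = 3, and cell (3,0) has L1 = 0, L2 = 3.
A repeated pair means some other pair never occurs (only 15 distinct pairs out of 25), so the squares are not orthogonal.
Conclusion: NO.

NO


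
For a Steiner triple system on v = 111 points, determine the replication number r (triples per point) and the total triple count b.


An STS(v) is a 2-(v, 3, 1) BIBD: block size k = 3, λ = 1.
Replication: r(k − 1) = λ(v − 1) ⇒ r·2 = 111 − 1 = 110 ⇒ r = 55.
Block count: b = v(v − 1)/6 = 111·110/6 = 12210/6 = 2035.
(Check via bk = vr: 2035·3 = 6105 = 111·55 = 6105 ✓.)

r = 55, b = 2035.


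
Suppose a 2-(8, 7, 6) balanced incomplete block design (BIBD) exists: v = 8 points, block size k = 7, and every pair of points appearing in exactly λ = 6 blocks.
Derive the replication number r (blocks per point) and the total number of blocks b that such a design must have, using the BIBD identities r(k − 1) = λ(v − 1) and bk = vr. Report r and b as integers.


Any 2-(v, k, λ) BIBD satisfies two necessary conditions:
  (i)  Each point sits in r blocks, and counting incidences through any fixed point gives r(k − 1) = λ(v − 1), so r = λ(v − 1)/(k − 1).
  (ii) Total incidences bk = vr, so b = vr/k.
Step 1: r = λ(v − 1)/(k − 1) = 6·(8 − 1)/(7 − 1) = 6·7/6 = 42/6 = 7.
Step 2: b = vr/k = 8·7/7 = 56/7 = 8.
Check integrality: r = 7 ∈ Z ✓, b = 8 ∈ Z ✓.
(These identities are necessary conditions: they determine r and b for any design with these parameters, but do not by themselves prove that one exists.)

r = 7, b = 8.


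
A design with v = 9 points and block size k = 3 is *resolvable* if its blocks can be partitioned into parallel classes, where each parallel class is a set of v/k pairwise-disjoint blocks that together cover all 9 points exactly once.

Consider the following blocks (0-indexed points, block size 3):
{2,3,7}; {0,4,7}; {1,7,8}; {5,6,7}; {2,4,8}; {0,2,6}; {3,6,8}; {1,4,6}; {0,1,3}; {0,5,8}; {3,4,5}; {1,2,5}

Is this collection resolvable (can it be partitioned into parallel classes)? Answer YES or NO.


v = 9, block size k = 3, number of blocks = 12.
For resolvability, blocks must partition into parallel classes of size v/k = 3.
Total blocks must therefore be a multiple of 3: 12 = 3·4 + 0 ⇒ divisible ✓.
Greedy packing gives 4 candidate class(es). Each should be a full parallel class (size 3, covers all 9 points).
  Class 1 (3 blocks): {2,3,7}; {1,4,6}; {0,5,8}. Points covered: [0, 1, 2, 3, 4, 5, 6, 7, 8].
  Class 2 (3 blocks): {0,4,7}; {3,6,8}; {1,2,5}. Points covered: [0, 1, 2, 3, 4, 5, 6, 7, 8].
  Class 3 (3 blocks): {1,7,8}; {0,2,6}; {3,4,5}. Points covered: [0, 1, 2, 3, 4, 5, 6, 7, 8].
  Class 4 (3 blocks): {5,6,7}; {2,4,8}; {0,1,3}. Points covered: [0, 1, 2, 3, 4, 5, 6, 7, 8].
All classes full (size 3)? YES. All classes cover every point? YES.
Resolvable? YES.

YES


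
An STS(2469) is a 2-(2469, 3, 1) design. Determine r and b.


An STS(v) is a 2-(v, 3, 1) BIBD: block size k = 3, λ = 1.
Replication: r(k − 1) = λ(v − 1) ⇒ r·2 = 2469 − 1 = 2468 ⇒ r = 1234.
Block count: b = v(v − 1)/6 = 2469·2468/6 = 6093492/6 = 1015582.

r = 1234, b = 1015582.


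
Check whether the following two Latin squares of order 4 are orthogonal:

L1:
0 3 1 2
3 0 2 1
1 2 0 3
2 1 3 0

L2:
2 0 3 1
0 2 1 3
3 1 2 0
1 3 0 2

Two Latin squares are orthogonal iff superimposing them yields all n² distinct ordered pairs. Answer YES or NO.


Form the n² = 16 superimposed pairs (L1[i][j], L2[i][j]), row by row (rows and columns indexed from 0):
row 0: (0,2) (3,0) (1,3) (2,1)
row 1: (3,0) (0,2) (2,1) (1,3)
row 2: (1,3) (2,1) (0,2) (3,0)
row 3: (2,1) (1,3) (3,0) (0,2)
Orthogonality requires all 16 pairs distinct.
But the pair (3,0) repeats: cell (0,1) has L1 = 3, L2 = 0, and cell (1,0) has L1 = 3, L2 = 0.
A repeated pair means some other pair never occurs (only 4 distinct pairs out of 16), so the squares are not orthogonal.
Conclusion: NO.

NO


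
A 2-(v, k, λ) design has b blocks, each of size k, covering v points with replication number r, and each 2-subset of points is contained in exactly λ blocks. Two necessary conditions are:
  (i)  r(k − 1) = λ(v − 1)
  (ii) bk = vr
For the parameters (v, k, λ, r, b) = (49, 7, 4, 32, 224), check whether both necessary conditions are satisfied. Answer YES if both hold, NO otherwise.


Condition (i): r(k − 1) = 32·6 = 192; λ(v − 1) = 4·48 = 192. Match? YES.
Condition (ii): bk = 224·7 = 1568; vr = 49·32 = 1568. Match? YES.
Both conditions hold? YES.

YES


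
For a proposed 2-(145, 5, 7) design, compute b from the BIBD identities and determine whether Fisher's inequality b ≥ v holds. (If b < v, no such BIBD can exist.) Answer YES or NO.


r = λ(v − 1)/(k − 1) = 7·144/4 = 252.
b = vr/k = 145·252/5 = 7308.
Fisher's inequality: b ≥ v ⇔ 7308 ≥ 145? YES.

YES


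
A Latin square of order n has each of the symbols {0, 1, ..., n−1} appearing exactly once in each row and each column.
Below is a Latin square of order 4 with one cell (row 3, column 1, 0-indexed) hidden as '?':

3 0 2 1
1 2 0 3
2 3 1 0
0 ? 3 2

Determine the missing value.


Row 3 contains symbols [0, 2, 3] — missing [1].
Column 1 contains symbols [0, 2, 3] — missing [1].
The missing symbol must appear in both missing sets; intersection = [1].
Therefore the hidden value is 1.

Missing value = 1.


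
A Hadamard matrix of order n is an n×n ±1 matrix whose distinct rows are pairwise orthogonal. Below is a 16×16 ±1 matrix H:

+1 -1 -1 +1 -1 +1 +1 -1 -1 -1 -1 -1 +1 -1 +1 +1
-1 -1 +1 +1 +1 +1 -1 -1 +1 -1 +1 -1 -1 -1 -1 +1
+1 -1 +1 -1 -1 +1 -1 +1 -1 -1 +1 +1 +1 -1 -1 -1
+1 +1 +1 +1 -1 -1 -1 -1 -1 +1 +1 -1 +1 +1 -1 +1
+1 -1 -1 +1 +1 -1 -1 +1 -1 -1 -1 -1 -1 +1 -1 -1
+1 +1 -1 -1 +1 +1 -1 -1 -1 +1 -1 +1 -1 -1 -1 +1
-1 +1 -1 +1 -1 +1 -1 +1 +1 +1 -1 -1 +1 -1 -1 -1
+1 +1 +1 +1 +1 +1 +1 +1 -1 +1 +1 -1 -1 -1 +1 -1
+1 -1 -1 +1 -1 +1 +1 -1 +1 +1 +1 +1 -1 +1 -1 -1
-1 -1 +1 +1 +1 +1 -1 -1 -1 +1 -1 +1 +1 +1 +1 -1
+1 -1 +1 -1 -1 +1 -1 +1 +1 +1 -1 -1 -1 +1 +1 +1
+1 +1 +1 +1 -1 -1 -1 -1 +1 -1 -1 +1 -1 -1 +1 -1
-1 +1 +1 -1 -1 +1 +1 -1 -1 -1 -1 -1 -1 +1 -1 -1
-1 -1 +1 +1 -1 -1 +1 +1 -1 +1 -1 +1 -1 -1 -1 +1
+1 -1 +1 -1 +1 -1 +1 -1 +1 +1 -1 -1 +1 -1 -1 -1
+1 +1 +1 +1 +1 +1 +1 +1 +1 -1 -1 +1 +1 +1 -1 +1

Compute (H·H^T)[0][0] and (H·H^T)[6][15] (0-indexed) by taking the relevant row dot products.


Row 0 of H: [1, -1, -1, 1, -1, 1, 1, -1, -1, -1, -1, -1, 1, -1, 1, 1].
Row 6 of H: [-1, 1, -1, 1, -1, 1, -1, 1, 1, 1, -1, -1, 1, -1, -1, -1].
Row 15 of H: [1, 1, 1, 1, 1, 1, 1, 1, 1, -1, -1, 1, 1, 1, -1, 1].
(H·H^T)[0][0] = Σ_j H[0][j]·H[0][j] = (1)² + (-1)² + (-1)² + (1)² + (-1)² + (1)² + (1)² + (-1)² + (-1)² + (-1)² + (-1)² + (-1)² + (1)² + (-1)² + (1)² + (1)² = 1 + 1 + 1 + 1 + 1 + 1 + 1 + 1 + 1 + 1 + 1 + 1 + 1 + 1 + 1 + 1 = 16.
(H·H^T)[6][15] = Σ_j H[6][j]·H[15][j] = (-1)·(1) + (1)·(1) + (-1)·(1) + (1)·(1) + (-1)·(1) + (1)·(1) + (-1)·(1) + (1)·(1) + (1)·(1) + (1)·(-1) + (-1)·(-1) + (-1)·(1) + (1)·(1) + (-1)·(1) + (-1)·(-1) + (-1)·(1) = -1 + 1 + -1 + 1 + -1 + 1 + -1 + 1 + 1 + -1 + 1 + -1 + 1 + -1 + 1 + -1 = 0.
So rows 6 and 15 are orthogonal; the diagonal entry equals n = 16.

(0,0) entry = 16; (6,15) entry = 0.


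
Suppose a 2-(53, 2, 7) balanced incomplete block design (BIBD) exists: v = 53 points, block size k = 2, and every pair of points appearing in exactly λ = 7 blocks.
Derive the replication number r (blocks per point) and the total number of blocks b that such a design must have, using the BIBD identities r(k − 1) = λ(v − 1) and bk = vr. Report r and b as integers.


Any 2-(v, k, λ) BIBD satisfies two necessary conditions:
  (i)  Each point sits in r blocks, and counting incidences through any fixed point gives r(k − 1) = λ(v − 1), so r = λ(v − 1)/(k − 1).
  (ii) Total incidences bk = vr, so b = vr/k.
Step 1: r = λ(v − 1)/(k − 1) = 7·(53 − 1)/(2 − 1) = 7·52/1 = 364/1 = 364.
Step 2: b = vr/k = 53·364/2 = 19292/2 = 9646.
Check integrality: r = 364 ∈ Z ✓, b = 9646 ∈ Z ✓.
(These identities are necessary conditions: they determine r and b for any design with these parameters, but do not by themselves prove that one exists.)

r = 364, b = 9646.


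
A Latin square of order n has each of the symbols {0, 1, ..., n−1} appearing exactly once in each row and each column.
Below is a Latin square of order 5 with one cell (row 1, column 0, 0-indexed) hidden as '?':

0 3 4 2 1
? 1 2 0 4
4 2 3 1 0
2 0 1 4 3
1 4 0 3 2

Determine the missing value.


Row 1 contains symbols [0, 1, 2, 4] — missing [3].
Column 0 contains symbols [0, 1, 2, 4] — missing [3].
The missing symbol must appear in both missing sets; intersection = [3].
Therefore the hidden value is 3.

Missing value = 3.


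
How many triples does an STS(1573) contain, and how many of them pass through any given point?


An STS(v) is a 2-(v, 3, 1) BIBD: block size k = 3, λ = 1.
Replication: r(k − 1) = λ(v − 1) ⇒ r·2 = 1573 − 1 = 1572 ⇒ r = 786.
Block count: bk = vr ⇒ b·3 = 1573·786 = 1236378 ⇒ b = 412126.

r = 786, b = 412126.


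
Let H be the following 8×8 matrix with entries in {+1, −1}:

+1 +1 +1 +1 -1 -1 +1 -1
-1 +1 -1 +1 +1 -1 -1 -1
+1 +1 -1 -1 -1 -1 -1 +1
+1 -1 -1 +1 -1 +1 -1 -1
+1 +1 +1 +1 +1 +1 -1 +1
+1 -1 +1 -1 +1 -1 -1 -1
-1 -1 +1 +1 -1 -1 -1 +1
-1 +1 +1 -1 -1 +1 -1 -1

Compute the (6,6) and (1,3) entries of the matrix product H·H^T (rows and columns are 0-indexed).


Row 1 of H: [-1, 1, -1, 1, 1, -1, -1, -1].
Row 3 of H: [1, -1, -1, 1, -1, 1, -1, -1].
Row 6 of H: [-1, -1, 1, 1, -1, -1, -1, 1].
(H·H^T)[6][6] = Σ_j H[6][j]·H[6][j] = (-1)² + (-1)² + (1)² + (1)² + (-1)² + (-1)² + (-1)² + (1)² = 1 + 1 + 1 + 1 + 1 + 1 + 1 + 1 = 8.
(H·H^T)[1][3] = Σ_j H[1][j]·H[3][j] = (-1)·(1) + (1)·(-1) + (-1)·(-1) + (1)·(1) + (1)·(-1) + (-1)·(1) + (-1)·(-1) + (-1)·(-1) = -1 + -1 + 1 + 1 + -1 + -1 + 1 + 1 = 0.
So rows 1 and 3 are orthogonal; the diagonal entry equals n = 8.

(6,6) entry = 8; (1,3) entry = 0.


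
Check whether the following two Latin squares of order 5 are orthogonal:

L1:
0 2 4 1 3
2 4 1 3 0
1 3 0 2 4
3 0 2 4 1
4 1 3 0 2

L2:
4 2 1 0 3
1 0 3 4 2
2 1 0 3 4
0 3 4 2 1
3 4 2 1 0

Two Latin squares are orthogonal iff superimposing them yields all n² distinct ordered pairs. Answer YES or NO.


Form the n² = 25 superimposed pairs (L1[i][j], L2[i][j]), row by row (rows and columns indexed from 0):
row 0: (0,4) (2,2) (4,1) (1,0) (3,3)
row 1: (2,1) (4,0) (1,3) (3,4) (0,2)
row 2: (1,2) (3,1) (0,0) (2,3) (4,4)
row 3: (3,0) (0,3) (2,4) (4,2) (1,1)
row 4: (4,3) (1,4) (3,2) (0,1) (2,0)
Orthogonality requires all 25 pairs distinct.
Check by first coordinate: for each symbol s of L1, list the L2 entries in the n cells where L1 = s; they must all differ.
  L1 = 0: L2 entries (in reading order) 4, 2, 0, 3, 1 — all 5 distinct ✓
  L1 = 1: L2 entries (in reading order) 0, 3, 2, 1, 4 — all 5 distinct ✓
  L1 = 2: L2 entries (in reading order) 2, 1, 3, 4, 0 — all 5 distinct ✓
  L1 = 3: L2 entries (in reading order) 3, 4, 1, 0, 2 — all 5 distinct ✓
  L1 = 4: L2 entries (in reading order) 1, 0, 4, 2, 3 — all 5 distinct ✓
Every symbol of L1 meets every symbol of L2 exactly once, so all 25 pairs are distinct (25 of 25).
Conclusion: YES.

YES


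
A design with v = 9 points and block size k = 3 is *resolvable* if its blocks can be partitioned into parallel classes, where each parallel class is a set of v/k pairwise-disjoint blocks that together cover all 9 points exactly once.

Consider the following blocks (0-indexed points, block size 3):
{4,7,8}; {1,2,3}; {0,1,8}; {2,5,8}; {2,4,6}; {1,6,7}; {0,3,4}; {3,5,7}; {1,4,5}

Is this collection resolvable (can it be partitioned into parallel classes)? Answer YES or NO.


v = 9, block size k = 3, number of blocks = 9.
For resolvability, blocks must partition into parallel classes of size v/k = 3.
Total blocks must therefore be a multiple of 3: 9 = 3·3 + 0 ⇒ divisible ✓.
Consider block {4,7,8}. The only other block(s) in the collection disjoint from it are {1,2,3} — just 1 block(s). Any parallel class containing {4,7,8} would need 2 other blocks each disjoint from it, so no parallel class of size 3 can contain {4,7,8}.
Since every block must belong to some parallel class in a resolution, the collection cannot be partitioned into parallel classes.
Resolvable? NO.

NO


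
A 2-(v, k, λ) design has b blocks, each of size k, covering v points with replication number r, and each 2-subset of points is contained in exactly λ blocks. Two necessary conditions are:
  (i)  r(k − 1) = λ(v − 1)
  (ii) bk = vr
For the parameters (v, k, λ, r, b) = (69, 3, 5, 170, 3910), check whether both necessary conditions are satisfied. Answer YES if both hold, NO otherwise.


Condition (i): r(k − 1) = 170·2 = 340; λ(v − 1) = 5·68 = 340. Match? YES.
Condition (ii): bk = 3910·3 = 11730; vr = 69·170 = 11730. Match? YES.
Both conditions hold? YES.

YES


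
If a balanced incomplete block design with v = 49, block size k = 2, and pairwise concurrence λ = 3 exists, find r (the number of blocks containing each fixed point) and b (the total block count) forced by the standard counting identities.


Any 2-(v, k, λ) BIBD satisfies two necessary conditions:
  (i)  Each point sits in r blocks, and counting incidences through any fixed point gives r(k − 1) = λ(v − 1), so r = λ(v − 1)/(k − 1).
  (ii) Total incidences bk = vr, so b = vr/k.
Step 1: r = λ(v − 1)/(k − 1) = 3·(49 − 1)/(2 − 1) = 3·48/1 = 144/1 = 144.
Step 2: b = vr/k = 49·144/2 = 7056/2 = 3528.
Check integrality: r = 144 ∈ Z ✓, b = 3528 ∈ Z ✓.
(These identities are necessary conditions: they determine r and b for any design with these parameters, but do not by themselves prove that one exists.)

r = 144, b = 3528.


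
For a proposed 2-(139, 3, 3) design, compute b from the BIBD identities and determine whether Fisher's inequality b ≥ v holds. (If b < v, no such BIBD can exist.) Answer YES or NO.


b = λv(v − 1)/(k(k − 1)) = 3·139·138/(3·2) = 57546/6 = 9591.
Compare with v = 139: b ≥ v, so Fisher's inequality holds.

YES


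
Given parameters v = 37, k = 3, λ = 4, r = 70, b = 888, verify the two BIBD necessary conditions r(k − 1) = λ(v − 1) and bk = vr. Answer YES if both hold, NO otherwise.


Condition (i): r(k − 1) = 70·2 = 140; λ(v − 1) = 4·36 = 144. Match? NO.
Condition (ii): bk = 888·3 = 2664; vr = 37·70 = 2590. Match? NO.
Both conditions hold? NO.

NO


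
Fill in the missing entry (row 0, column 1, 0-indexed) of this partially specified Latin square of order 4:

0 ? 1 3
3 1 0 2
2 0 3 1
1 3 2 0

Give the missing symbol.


Row 0 contains symbols [0, 1, 3] — missing [2].
Column 1 contains symbols [0, 1, 3] — missing [2].
The missing symbol must appear in both missing sets; intersection = [2].
Therefore the hidden value is 2.

Missing value = 2.


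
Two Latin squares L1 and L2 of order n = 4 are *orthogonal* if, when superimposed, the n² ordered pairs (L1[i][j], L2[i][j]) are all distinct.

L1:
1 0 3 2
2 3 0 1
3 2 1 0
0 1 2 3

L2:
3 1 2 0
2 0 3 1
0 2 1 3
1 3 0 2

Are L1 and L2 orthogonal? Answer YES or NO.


Form the n² = 16 superimposed pairs (L1[i][j], L2[i][j]), row by row (rows and columns indexed from 0):
row 0: (1,3) (0,1) (3,2) (2,0)
row 1: (2,2) (3,0) (0,3) (1,1)
row 2: (3,0) (2,2) (1,1) (0,3)
row 3: (0,1) (1,3) (2,0) (3,2)
Orthogonality requires all 16 pairs distinct.
But the pair (3,0) repeats: cell (1,1) has L1 = 3, L2 = 0, and cell (2,0) has L1 = 3, L2 = 0.
A repeated pair means some other pair never occurs (only 8 distinct pairs out of 16), so the squares are not orthogonal.
Conclusion: NO.

NO


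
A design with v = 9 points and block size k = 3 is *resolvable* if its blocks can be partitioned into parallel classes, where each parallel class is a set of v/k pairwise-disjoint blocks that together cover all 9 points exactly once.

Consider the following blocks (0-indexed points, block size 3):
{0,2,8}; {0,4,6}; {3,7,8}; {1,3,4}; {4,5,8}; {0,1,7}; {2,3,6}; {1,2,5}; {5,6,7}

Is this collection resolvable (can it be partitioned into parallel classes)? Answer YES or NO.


v = 9, block size k = 3, number of blocks = 9.
For resolvability, blocks must partition into parallel classes of size v/k = 3.
Total blocks must therefore be a multiple of 3: 9 = 3·3 + 0 ⇒ divisible ✓.
Greedy packing gives 3 candidate class(es). Each should be a full parallel class (size 3, covers all 9 points).
  Class 1 (3 blocks): {0,2,8}; {1,3,4}; {5,6,7}. Points covered: [0, 1, 2, 3, 4, 5, 6, 7, 8].
  Class 2 (3 blocks): {0,4,6}; {3,7,8}; {1,2,5}. Points covered: [0, 1, 2, 3, 4, 5, 6, 7, 8].
  Class 3 (3 blocks): {4,5,8}; {0,1,7}; {2,3,6}. Points covered: [0, 1, 2, 3, 4, 5, 6, 7, 8].
All classes full (size 3)? YES. All classes cover every point? YES.
Resolvable? YES.

YES


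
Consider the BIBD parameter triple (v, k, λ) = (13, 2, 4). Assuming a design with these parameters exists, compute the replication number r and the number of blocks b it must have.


Any 2-(v, k, λ) BIBD satisfies two necessary conditions:
  (i)  Each point sits in r blocks, and counting incidences through any fixed point gives r(k − 1) = λ(v − 1), so r = λ(v − 1)/(k − 1).
  (ii) Total incidences bk = vr, so b = vr/k.
Step 1: r = λ(v − 1)/(k − 1) = 4·(13 − 1)/(2 − 1) = 4·12/1 = 48/1 = 48.
Step 2: b = vr/k = 13·48/2 = 624/2 = 312.
Check integrality: r = 48 ∈ Z ✓, b = 312 ∈ Z ✓.
(These identities are necessary conditions: they determine r and b for any design with these parameters, but do not by themselves prove that one exists.)

r = 48, b = 312.


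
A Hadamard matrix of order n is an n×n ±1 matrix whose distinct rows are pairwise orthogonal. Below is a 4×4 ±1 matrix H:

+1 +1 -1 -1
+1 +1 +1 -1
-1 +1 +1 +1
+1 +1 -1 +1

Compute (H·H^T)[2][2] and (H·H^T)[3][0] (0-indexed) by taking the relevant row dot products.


Row 0 of H: [1, 1, -1, -1].
Row 2 of H: [-1, 1, 1, 1].
Row 3 of H: [1, 1, -1, 1].
(H·H^T)[2][2] = Σ_j H[2][j]·H[2][j] = (-1)² + (1)² + (1)² + (1)² = 1 + 1 + 1 + 1 = 4.
(H·H^T)[3][0] = Σ_j H[3][j]·H[0][j] = (1)·(1) + (1)·(1) + (-1)·(-1) + (1)·(-1) = 1 + 1 + 1 + -1 = 2.
Rows 3 and 0 are not orthogonal (dot product = 2 ≠ 0), so H is not a Hadamard matrix.

(2,2) entry = 4; (3,0) entry = 2.
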